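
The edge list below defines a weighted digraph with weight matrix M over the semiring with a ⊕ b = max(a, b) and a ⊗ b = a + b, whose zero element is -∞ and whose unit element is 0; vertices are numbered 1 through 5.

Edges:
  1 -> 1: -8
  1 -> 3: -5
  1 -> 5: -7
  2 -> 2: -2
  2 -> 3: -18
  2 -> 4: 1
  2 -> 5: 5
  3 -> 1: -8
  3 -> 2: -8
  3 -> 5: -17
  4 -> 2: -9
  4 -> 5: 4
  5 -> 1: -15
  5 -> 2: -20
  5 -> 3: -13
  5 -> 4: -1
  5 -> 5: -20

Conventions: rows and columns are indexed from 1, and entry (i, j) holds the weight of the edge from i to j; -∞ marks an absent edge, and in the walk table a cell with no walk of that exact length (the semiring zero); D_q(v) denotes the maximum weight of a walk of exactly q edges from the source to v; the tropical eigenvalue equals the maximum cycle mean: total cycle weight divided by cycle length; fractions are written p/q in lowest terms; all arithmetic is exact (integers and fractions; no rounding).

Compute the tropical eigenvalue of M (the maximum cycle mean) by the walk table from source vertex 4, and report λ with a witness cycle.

q=0: [-∞, -∞, -∞, 0, -∞]
q=1: [-∞, -9, -∞, -∞, 4]
q=2: [-11, -11, -9, 3, -4]
q=3: [-17, -6, -16, -5, 7]
q=4: [-8, -8, -6, 6, -1]
q=5: [-14, -3, -13, -2, 10]
Optimal cycle mean attained by: cycle 4->5->4, total 4 + (-1), length 2.
Answer: λ = 3/2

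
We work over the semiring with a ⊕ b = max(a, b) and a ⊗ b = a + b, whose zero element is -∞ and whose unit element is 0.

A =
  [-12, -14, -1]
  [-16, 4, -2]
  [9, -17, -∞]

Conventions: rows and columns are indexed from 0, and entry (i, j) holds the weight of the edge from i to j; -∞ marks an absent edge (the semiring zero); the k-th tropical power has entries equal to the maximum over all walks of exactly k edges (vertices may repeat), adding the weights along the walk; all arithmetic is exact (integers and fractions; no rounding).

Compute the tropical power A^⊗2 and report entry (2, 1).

A^⊗2:
  [8, -10, -13]
  [7, 8, 2]
  [-3, -5, 8]
Key observation: the optimum is the walk 2->0->1, with weight 9 + (-14) = -5.
Optimal value attained by: walk 2->0->1.
Answer: (A^⊗2)[2][1] = -5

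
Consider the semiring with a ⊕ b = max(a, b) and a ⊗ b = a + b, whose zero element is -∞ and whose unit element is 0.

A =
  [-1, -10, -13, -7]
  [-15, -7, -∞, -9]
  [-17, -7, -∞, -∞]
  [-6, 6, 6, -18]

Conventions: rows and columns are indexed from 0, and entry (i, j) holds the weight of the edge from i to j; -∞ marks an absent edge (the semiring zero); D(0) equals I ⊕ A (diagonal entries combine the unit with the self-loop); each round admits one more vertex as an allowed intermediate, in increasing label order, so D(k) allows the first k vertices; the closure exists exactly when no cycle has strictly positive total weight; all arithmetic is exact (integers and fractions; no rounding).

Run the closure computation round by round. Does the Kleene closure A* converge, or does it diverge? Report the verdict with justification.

D(0):
  [0, -10, -13, -7]
  [-15, 0, -∞, -9]
  [-17, -7, 0, -∞]
  [-6, 6, 6, 0]
D(1):
  [0, -10, -13, -7]
  [-15, 0, -28, -9]
  [-17, -7, 0, -24]
  [-6, 6, 6, 0]
D(2):
  [0, -10, -13, -7]
  [-15, 0, -28, -9]
  [-17, -7, 0, -16]
  [-6, 6, 6, 0]
D(3):
  [0, -10, -13, -7]
  [-15, 0, -28, -9]
  [-17, -7, 0, -16]
  [-6, 6, 6, 0]
D(4):
  [0, -1, -1, -7]
  [-15, 0, -3, -9]
  [-17, -7, 0, -16]
  [-6, 6, 6, 0]
Key observation: every diagonal entry stays at the unit through all rounds, so no improving cycle exists.
Answer: CONVERGES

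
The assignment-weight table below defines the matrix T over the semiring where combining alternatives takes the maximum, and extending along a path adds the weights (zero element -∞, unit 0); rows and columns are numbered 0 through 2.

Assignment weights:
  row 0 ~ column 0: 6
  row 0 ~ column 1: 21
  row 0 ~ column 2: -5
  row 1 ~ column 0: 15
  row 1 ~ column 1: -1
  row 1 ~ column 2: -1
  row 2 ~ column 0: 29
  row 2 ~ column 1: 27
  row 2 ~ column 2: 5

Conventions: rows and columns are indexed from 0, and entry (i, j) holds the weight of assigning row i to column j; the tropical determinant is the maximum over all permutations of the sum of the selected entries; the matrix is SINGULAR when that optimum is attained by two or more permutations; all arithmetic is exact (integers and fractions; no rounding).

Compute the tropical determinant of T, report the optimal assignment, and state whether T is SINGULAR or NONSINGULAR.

σ = (0, 1, 2): 6 + (-1) + 5 = 10
σ = (0, 2, 1): 6 + (-1) + 27 = 32
σ = (1, 0, 2): 21 + 15 + 5 = 41
σ = (1, 2, 0): 21 + (-1) + 29 = 49
σ = (2, 0, 1): (-5) + 15 + 27 = 37
σ = (2, 1, 0): (-5) + (-1) + 29 = 23
Optimal value attained by: σ = (1, 2, 0).
Answer: det⊕(T) = 49; verdict: NONSINGULAR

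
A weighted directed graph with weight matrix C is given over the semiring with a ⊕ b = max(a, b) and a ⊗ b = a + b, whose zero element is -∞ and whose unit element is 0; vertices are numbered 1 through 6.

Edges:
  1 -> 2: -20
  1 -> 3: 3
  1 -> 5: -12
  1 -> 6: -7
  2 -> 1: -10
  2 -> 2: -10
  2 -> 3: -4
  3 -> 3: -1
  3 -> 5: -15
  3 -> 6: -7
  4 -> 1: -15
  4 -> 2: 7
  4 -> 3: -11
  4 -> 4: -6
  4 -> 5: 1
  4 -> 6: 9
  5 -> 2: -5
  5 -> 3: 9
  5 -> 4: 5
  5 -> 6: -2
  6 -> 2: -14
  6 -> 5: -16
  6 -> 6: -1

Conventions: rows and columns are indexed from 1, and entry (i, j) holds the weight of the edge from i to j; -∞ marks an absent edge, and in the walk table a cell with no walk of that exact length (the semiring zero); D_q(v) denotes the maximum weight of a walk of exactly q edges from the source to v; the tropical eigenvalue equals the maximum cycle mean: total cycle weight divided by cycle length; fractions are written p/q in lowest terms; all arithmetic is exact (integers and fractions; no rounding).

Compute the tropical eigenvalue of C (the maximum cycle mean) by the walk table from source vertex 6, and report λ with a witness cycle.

q=0: [-∞, -∞, -∞, -∞, -∞, 0]
q=1: [-∞, -14, -∞, -∞, -16, -1]
q=2: [-24, -15, -7, -11, -17, -2]
q=3: [-25, -4, -8, -12, -10, -2]
q=4: [-14, -5, -1, -5, -11, -3]
q=5: [-15, 2, -2, -6, -4, 4]
q=6: [-8, 1, 5, 1, -5, 3]
Optimal cycle mean attained by: cycle 4->5->4, total 1 + 5, length 2.
Answer: λ = 3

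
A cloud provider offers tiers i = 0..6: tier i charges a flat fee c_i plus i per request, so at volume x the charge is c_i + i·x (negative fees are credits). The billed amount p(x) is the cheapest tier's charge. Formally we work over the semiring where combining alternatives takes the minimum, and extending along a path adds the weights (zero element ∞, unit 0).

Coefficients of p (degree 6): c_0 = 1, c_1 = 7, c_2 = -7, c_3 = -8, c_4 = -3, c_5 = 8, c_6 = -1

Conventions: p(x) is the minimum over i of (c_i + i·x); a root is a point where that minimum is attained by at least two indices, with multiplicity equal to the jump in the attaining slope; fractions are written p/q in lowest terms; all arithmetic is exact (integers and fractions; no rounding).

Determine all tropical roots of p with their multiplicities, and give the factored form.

hull edge (i=0, c=1) to (i=2, c=-7): slope -4, span 2
hull edge (i=2, c=-7) to (i=3, c=-8): slope -1, span 1
hull edge (i=3, c=-8) to (i=6, c=-1): slope 7/3, span 3
Factored form: p(x) = -1 ⊗ (x ⊕ (-7/3)) ⊗ (x ⊕ (-7/3)) ⊗ (x ⊕ (-7/3)) ⊗ (x ⊕ 1) ⊗ (x ⊕ 4) ⊗ (x ⊕ 4)
Answer: roots = -7/3 (mult 3), 1 (mult 1), 4 (mult 2)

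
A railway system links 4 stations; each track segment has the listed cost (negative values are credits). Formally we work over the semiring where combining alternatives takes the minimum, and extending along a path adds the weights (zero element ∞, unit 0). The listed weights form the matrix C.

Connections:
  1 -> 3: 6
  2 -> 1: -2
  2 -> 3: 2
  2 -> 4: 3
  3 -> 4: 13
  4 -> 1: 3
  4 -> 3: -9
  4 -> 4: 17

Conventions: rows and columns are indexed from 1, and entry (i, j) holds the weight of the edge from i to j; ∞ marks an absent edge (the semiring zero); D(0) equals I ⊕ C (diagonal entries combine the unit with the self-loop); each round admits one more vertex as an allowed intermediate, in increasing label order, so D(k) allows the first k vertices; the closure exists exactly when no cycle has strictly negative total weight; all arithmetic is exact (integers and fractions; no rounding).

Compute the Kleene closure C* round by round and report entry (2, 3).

D(0):
  [0, ∞, 6, ∞]
  [-2, 0, 2, 3]
  [∞, ∞, 0, 13]
  [3, ∞, -9, 0]
D(1):
  [0, ∞, 6, ∞]
  [-2, 0, 2, 3]
  [∞, ∞, 0, 13]
  [3, ∞, -9, 0]
D(2):
  [0, ∞, 6, ∞]
  [-2, 0, 2, 3]
  [∞, ∞, 0, 13]
  [3, ∞, -9, 0]
D(3):
  [0, ∞, 6, 19]
  [-2, 0, 2, 3]
  [∞, ∞, 0, 13]
  [3, ∞, -9, 0]
D(4):
  [0, ∞, 6, 19]
  [-2, 0, -6, 3]
  [16, ∞, 0, 13]
  [3, ∞, -9, 0]
Answer: C*[2][3] = -6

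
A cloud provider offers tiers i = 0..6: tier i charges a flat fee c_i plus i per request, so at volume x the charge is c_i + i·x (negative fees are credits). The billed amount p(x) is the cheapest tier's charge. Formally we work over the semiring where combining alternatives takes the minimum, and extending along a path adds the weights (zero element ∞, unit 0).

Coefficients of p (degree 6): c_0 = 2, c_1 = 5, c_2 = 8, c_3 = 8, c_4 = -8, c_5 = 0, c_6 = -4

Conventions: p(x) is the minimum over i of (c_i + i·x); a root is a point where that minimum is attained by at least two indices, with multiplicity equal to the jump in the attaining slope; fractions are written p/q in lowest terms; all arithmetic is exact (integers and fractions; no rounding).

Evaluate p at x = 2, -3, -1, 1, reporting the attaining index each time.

p(2) = min(2+0·2=2, 5+1·2=7, 8+2·2=12, 8+3·2=14, -8+4·2=0, 0+5·2=10, -4+6·2=8) = 0 (attained by i=4)
p(-3) = min(2+0·(-3)=2, 5+1·(-3)=2, 8+2·(-3)=2, 8+3·(-3)=-1, -8+4·(-3)=-20, 0+5·(-3)=-15, -4+6·(-3)=-22) = -22 (attained by i=6)
p(-1) = min(2+0·(-1)=2, 5+1·(-1)=4, 8+2·(-1)=6, 8+3·(-1)=5, -8+4·(-1)=-12, 0+5·(-1)=-5, -4+6·(-1)=-10) = -12 (attained by i=4)
p(1) = min(2+0·1=2, 5+1·1=6, 8+2·1=10, 8+3·1=11, -8+4·1=-4, 0+5·1=5, -4+6·1=2) = -4 (attained by i=4)
Answer: p(2) = 0; p(-3) = -22; p(-1) = -12; p(1) = -4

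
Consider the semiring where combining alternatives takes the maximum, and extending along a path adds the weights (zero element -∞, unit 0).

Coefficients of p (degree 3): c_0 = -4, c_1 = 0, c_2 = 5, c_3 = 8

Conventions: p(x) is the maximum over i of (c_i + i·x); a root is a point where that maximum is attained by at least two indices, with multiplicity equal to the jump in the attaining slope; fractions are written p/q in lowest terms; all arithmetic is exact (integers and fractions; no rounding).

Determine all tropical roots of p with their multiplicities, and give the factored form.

hull edge (i=0, c=-4) to (i=2, c=5): slope 9/2, span 2
hull edge (i=2, c=5) to (i=3, c=8): slope 3, span 1
Factored form: p(x) = 8 ⊗ (x ⊕ (-9/2)) ⊗ (x ⊕ (-9/2)) ⊗ (x ⊕ (-3))
Answer: roots = -9/2 (mult 2), -3 (mult 1)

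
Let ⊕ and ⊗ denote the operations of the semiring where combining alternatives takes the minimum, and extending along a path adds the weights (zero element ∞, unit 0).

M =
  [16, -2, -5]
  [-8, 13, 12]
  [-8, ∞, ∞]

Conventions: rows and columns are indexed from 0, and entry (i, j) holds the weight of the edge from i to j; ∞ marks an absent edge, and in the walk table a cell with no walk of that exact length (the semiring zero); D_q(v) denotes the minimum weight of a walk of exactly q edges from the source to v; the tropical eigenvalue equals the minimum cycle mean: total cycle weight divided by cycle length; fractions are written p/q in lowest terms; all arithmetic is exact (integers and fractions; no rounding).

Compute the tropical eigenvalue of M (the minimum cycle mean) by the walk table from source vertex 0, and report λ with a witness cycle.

q=0: [0, ∞, ∞]
q=1: [16, -2, -5]
q=2: [-13, 11, 10]
q=3: [2, -15, -18]
Optimal cycle mean attained by: cycle 0->2->0, total (-5) + (-8), length 2.
Answer: λ = -13/2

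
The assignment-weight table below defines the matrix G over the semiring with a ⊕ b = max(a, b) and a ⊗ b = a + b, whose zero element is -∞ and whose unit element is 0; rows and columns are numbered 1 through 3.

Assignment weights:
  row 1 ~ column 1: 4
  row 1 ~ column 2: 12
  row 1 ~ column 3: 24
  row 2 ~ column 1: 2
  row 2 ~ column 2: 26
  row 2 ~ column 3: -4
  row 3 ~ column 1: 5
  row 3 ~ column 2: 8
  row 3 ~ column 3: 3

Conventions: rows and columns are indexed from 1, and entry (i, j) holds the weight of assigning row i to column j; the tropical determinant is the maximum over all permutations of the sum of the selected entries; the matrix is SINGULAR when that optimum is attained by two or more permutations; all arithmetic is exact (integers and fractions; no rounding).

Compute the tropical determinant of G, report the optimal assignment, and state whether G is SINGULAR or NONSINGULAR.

σ = (1, 2, 3): 4 + 26 + 3 = 33
σ = (1, 3, 2): 4 + (-4) + 8 = 8
σ = (2, 1, 3): 12 + 2 + 3 = 17
σ = (2, 3, 1): 12 + (-4) + 5 = 13
σ = (3, 1, 2): 24 + 2 + 8 = 34
σ = (3, 2, 1): 24 + 26 + 5 = 55
Optimal value attained by: σ = (3, 2, 1).
Answer: det⊕(G) = 55; verdict: NONSINGULAR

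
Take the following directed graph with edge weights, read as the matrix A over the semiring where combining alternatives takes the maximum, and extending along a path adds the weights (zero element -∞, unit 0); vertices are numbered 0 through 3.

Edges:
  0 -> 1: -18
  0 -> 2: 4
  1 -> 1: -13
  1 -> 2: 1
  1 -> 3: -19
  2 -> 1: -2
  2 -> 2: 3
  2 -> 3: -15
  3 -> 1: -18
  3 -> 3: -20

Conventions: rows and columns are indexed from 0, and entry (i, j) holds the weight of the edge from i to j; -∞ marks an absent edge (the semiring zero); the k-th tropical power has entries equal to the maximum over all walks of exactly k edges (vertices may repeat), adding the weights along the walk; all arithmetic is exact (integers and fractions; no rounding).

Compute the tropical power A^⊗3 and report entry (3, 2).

A^⊗2:
  [-∞, 2, 7, -11]
  [-∞, -1, 4, -14]
  [-∞, 1, 6, -12]
  [-∞, -31, -17, -37]
A^⊗3:
  [-∞, 5, 10, -8]
  [-∞, 2, 7, -11]
  [-∞, 4, 9, -9]
  [-∞, -19, -14, -32]
Key observation: the optimum is the walk 3->1->2->2, with weight (-18) + 1 + 3 = -14.
Optimal value attained by: walk 3->1->2->2.
Answer: (A^⊗3)[3][2] = -14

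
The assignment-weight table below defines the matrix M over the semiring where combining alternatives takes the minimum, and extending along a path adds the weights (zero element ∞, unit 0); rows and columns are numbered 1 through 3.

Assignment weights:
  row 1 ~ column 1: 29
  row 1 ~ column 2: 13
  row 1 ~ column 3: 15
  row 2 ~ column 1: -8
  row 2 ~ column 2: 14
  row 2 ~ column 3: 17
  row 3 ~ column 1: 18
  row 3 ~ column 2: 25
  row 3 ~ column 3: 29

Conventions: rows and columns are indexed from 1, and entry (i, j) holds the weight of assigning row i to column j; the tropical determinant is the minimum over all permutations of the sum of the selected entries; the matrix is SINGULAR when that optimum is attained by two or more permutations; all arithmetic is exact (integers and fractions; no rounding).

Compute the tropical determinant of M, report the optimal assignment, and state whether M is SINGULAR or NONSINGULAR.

σ = (1, 2, 3): 29 + 14 + 29 = 72
σ = (1, 3, 2): 29 + 17 + 25 = 71
σ = (2, 1, 3): 13 + (-8) + 29 = 34
σ = (2, 3, 1): 13 + 17 + 18 = 48
σ = (3, 1, 2): 15 + (-8) + 25 = 32
σ = (3, 2, 1): 15 + 14 + 18 = 47
Optimal value attained by: σ = (3, 1, 2).
Answer: det⊕(M) = 32; verdict: NONSINGULAR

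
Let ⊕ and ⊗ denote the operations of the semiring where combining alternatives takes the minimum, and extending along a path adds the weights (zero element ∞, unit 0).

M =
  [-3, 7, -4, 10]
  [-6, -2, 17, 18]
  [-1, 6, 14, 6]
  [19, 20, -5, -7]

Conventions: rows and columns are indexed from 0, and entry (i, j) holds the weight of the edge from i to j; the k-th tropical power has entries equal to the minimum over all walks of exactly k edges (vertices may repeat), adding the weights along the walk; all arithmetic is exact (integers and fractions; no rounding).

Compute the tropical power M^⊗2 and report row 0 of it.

M^⊗2:
  [-6, 2, -7, 2]
  [-9, -4, -10, 4]
  [-4, 4, -5, -1]
  [-6, 1, -12, -14]
Answer: row 0 of M^⊗2 = [-6, 2, -7, 2]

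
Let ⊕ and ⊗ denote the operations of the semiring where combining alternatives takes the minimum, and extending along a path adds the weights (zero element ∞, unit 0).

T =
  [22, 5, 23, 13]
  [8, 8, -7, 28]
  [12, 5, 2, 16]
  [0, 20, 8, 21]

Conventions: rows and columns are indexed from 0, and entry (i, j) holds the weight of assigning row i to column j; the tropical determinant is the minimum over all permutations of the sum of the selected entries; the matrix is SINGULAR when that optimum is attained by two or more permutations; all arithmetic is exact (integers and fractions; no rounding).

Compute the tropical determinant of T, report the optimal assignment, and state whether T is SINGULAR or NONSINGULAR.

σ = (0, 1, 2, 3): 22 + 8 + 2 + 21 = 53
σ = (0, 1, 3, 2): 22 + 8 + 16 + 8 = 54
σ = (0, 2, 1, 3): 22 + (-7) + 5 + 21 = 41
σ = (0, 2, 3, 1): 22 + (-7) + 16 + 20 = 51
σ = (0, 3, 1, 2): 22 + 28 + 5 + 8 = 63
σ = (0, 3, 2, 1): 22 + 28 + 2 + 20 = 72
σ = (1, 0, 2, 3): 5 + 8 + 2 + 21 = 36
σ = (1, 0, 3, 2): 5 + 8 + 16 + 8 = 37
σ = (1, 2, 0, 3): 5 + (-7) + 12 + 21 = 31
σ = (1, 2, 3, 0): 5 + (-7) + 16 + 0 = 14
σ = (1, 3, 0, 2): 5 + 28 + 12 + 8 = 53
σ = (1, 3, 2, 0): 5 + 28 + 2 + 0 = 35
σ = (2, 0, 1, 3): 23 + 8 + 5 + 21 = 57
σ = (2, 0, 3, 1): 23 + 8 + 16 + 20 = 67
σ = (2, 1, 0, 3): 23 + 8 + 12 + 21 = 64
σ = (2, 1, 3, 0): 23 + 8 + 16 + 0 = 47
σ = (2, 3, 0, 1): 23 + 28 + 12 + 20 = 83
σ = (2, 3, 1, 0): 23 + 28 + 5 + 0 = 56
σ = (3, 0, 1, 2): 13 + 8 + 5 + 8 = 34
σ = (3, 0, 2, 1): 13 + 8 + 2 + 20 = 43
σ = (3, 1, 0, 2): 13 + 8 + 12 + 8 = 41
σ = (3, 1, 2, 0): 13 + 8 + 2 + 0 = 23
σ = (3, 2, 0, 1): 13 + (-7) + 12 + 20 = 38
σ = (3, 2, 1, 0): 13 + (-7) + 5 + 0 = 11
Optimal value attained by: σ = (3, 2, 1, 0).
Answer: det⊕(T) = 11; verdict: NONSINGULAR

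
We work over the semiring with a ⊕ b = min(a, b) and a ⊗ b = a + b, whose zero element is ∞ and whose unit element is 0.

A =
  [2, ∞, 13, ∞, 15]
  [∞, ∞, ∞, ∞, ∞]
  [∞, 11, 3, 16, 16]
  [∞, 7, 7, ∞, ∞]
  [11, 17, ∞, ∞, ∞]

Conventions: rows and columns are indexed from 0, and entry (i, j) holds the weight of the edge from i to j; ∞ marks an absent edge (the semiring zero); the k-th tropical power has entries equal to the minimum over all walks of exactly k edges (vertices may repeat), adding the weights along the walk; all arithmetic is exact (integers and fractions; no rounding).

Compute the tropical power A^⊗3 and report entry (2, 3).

A^⊗2:
  [4, 24, 15, 29, 17]
  [∞, ∞, ∞, ∞, ∞]
  [27, 14, 6, 19, 19]
  [∞, 18, 10, 23, 23]
  [13, ∞, 24, ∞, 26]
A^⊗3:
  [6, 26, 17, 31, 19]
  [∞, ∞, ∞, ∞, ∞]
  [29, 17, 9, 22, 22]
  [34, 21, 13, 26, 26]
  [15, 35, 26, 40, 28]
Key observation: the optimum is the walk 2->2->2->3, with weight 3 + 3 + 16 = 22.
Optimal value attained by: walk 2->2->2->3.
Answer: (A^⊗3)[2][3] = 22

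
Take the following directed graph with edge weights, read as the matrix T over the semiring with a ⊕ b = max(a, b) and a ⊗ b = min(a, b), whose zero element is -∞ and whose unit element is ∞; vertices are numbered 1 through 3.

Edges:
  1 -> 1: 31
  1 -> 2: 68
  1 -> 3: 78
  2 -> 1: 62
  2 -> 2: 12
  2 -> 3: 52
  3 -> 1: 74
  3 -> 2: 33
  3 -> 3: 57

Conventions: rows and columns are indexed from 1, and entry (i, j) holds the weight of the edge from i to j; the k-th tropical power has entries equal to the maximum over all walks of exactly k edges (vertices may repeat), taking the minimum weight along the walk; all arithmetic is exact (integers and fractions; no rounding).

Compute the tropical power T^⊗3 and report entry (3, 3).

T^⊗2:
  [74, 33, 57]
  [52, 62, 62]
  [57, 68, 74]
T^⊗3:
  [57, 68, 74]
  [62, 52, 57]
  [74, 57, 57]
Key observation: the optimum is the walk 3->1->3->3, with weight 74 min 78 min 57 = 57.
Optimal value attained by: walk 3->1->3->3.
Answer: (T^⊗3)[3][3] = 57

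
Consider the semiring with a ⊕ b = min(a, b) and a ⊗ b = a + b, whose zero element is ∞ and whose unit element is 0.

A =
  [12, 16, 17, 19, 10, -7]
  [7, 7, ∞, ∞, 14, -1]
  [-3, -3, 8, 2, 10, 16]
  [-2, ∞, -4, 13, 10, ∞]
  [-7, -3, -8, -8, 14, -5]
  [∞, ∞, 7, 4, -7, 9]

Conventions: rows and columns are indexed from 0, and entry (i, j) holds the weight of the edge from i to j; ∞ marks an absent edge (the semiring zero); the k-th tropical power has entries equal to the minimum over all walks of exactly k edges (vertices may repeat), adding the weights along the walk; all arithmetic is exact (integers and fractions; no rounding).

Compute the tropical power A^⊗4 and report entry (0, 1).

A^⊗2:
  [3, 7, 0, -3, -14, 2]
  [7, 11, 6, 3, -8, 0]
  [0, 4, -2, 2, 7, -10]
  [-7, -7, 2, -2, 6, -9]
  [-11, -11, -12, -6, -12, -14]
  [-14, -10, -15, -15, 2, -12]
A^⊗3:
  [-21, -17, -22, -22, -5, -19]
  [-15, -11, -16, -16, -7, -13]
  [-5, -5, -3, -6, -17, -7]
  [-4, -1, -6, -5, -16, -14]
  [-19, -15, -20, -20, -21, -18]
  [-18, -18, -19, -13, -19, -21]
A^⊗4:
  [-25, -25, -26, -20, -26, -28]
  [-19, -19, -20, -15, -20, -22]
  [-24, -20, -25, -25, -14, -22]
  [-23, -19, -24, -24, -21, -21]
  [-28, -24, -29, -29, -25, -26]
  [-26, -22, -27, -27, -28, -25]
Key observation: the optimum is the walk 0->5->4->2->1, with weight (-7) + (-7) + (-8) + (-3) = -25.
Optimal value attained by: walk 0->5->4->2->1.
Answer: (A^⊗4)[0][1] = -25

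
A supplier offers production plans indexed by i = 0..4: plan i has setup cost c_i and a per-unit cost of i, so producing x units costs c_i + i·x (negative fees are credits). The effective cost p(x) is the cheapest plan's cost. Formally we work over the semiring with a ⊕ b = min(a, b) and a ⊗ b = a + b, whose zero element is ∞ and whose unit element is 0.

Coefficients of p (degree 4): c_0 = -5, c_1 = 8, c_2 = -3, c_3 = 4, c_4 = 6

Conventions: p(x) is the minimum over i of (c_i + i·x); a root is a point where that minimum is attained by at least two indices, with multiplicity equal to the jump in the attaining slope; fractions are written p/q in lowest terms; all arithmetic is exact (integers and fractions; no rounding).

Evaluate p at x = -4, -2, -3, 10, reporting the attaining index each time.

p(-4) = min(-5+0·(-4)=-5, 8+1·(-4)=4, -3+2·(-4)=-11, 4+3·(-4)=-8, 6+4·(-4)=-10) = -11 (attained by i=2)
p(-2) = min(-5+0·(-2)=-5, 8+1·(-2)=6, -3+2·(-2)=-7, 4+3·(-2)=-2, 6+4·(-2)=-2) = -7 (attained by i=2)
p(-3) = min(-5+0·(-3)=-5, 8+1·(-3)=5, -3+2·(-3)=-9, 4+3·(-3)=-5, 6+4·(-3)=-6) = -9 (attained by i=2)
p(10) = min(-5+0·10=-5, 8+1·10=18, -3+2·10=17, 4+3·10=34, 6+4·10=46) = -5 (attained by i=0)
Answer: p(-4) = -11; p(-2) = -7; p(-3) = -9; p(10) = -5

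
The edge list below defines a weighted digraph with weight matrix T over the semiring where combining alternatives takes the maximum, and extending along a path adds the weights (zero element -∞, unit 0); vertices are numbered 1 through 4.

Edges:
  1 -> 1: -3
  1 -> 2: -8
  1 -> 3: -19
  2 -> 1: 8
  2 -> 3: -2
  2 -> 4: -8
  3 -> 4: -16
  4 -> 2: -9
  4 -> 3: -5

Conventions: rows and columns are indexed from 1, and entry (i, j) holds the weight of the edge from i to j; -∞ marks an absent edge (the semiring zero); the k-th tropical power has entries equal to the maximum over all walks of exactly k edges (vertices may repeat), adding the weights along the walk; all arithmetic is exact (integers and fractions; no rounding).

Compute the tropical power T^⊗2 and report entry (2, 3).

T^⊗2:
  [0, -11, -10, -16]
  [5, 0, -11, -18]
  [-∞, -25, -21, -∞]
  [-1, -∞, -11, -17]
Key observation: the optimum is the walk 2->1->3, with weight 8 + (-19) = -11.
Optimal value attained by: walk 2->1->3.
Answer: (T^⊗2)[2][3] = -11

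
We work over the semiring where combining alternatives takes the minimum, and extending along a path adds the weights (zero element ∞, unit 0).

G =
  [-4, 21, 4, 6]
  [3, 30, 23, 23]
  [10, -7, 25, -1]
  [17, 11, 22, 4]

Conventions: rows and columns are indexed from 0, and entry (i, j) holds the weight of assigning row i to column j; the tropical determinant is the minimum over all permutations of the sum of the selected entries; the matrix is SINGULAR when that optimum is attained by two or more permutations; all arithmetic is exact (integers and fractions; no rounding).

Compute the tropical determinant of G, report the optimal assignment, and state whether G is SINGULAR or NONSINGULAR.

σ = (0, 1, 2, 3): (-4) + 30 + 25 + 4 = 55
σ = (0, 1, 3, 2): (-4) + 30 + (-1) + 22 = 47
σ = (0, 2, 1, 3): (-4) + 23 + (-7) + 4 = 16
σ = (0, 2, 3, 1): (-4) + 23 + (-1) + 11 = 29
σ = (0, 3, 1, 2): (-4) + 23 + (-7) + 22 = 34
σ = (0, 3, 2, 1): (-4) + 23 + 25 + 11 = 55
σ = (1, 0, 2, 3): 21 + 3 + 25 + 4 = 53
σ = (1, 0, 3, 2): 21 + 3 + (-1) + 22 = 45
σ = (1, 2, 0, 3): 21 + 23 + 10 + 4 = 58
σ = (1, 2, 3, 0): 21 + 23 + (-1) + 17 = 60
σ = (1, 3, 0, 2): 21 + 23 + 10 + 22 = 76
σ = (1, 3, 2, 0): 21 + 23 + 25 + 17 = 86
σ = (2, 0, 1, 3): 4 + 3 + (-7) + 4 = 4
σ = (2, 0, 3, 1): 4 + 3 + (-1) + 11 = 17
σ = (2, 1, 0, 3): 4 + 30 + 10 + 4 = 48
σ = (2, 1, 3, 0): 4 + 30 + (-1) + 17 = 50
σ = (2, 3, 0, 1): 4 + 23 + 10 + 11 = 48
σ = (2, 3, 1, 0): 4 + 23 + (-7) + 17 = 37
σ = (3, 0, 1, 2): 6 + 3 + (-7) + 22 = 24
σ = (3, 0, 2, 1): 6 + 3 + 25 + 11 = 45
σ = (3, 1, 0, 2): 6 + 30 + 10 + 22 = 68
σ = (3, 1, 2, 0): 6 + 30 + 25 + 17 = 78
σ = (3, 2, 0, 1): 6 + 23 + 10 + 11 = 50
σ = (3, 2, 1, 0): 6 + 23 + (-7) + 17 = 39
Optimal value attained by: σ = (2, 0, 1, 3).
Answer: det⊕(G) = 4; verdict: NONSINGULAR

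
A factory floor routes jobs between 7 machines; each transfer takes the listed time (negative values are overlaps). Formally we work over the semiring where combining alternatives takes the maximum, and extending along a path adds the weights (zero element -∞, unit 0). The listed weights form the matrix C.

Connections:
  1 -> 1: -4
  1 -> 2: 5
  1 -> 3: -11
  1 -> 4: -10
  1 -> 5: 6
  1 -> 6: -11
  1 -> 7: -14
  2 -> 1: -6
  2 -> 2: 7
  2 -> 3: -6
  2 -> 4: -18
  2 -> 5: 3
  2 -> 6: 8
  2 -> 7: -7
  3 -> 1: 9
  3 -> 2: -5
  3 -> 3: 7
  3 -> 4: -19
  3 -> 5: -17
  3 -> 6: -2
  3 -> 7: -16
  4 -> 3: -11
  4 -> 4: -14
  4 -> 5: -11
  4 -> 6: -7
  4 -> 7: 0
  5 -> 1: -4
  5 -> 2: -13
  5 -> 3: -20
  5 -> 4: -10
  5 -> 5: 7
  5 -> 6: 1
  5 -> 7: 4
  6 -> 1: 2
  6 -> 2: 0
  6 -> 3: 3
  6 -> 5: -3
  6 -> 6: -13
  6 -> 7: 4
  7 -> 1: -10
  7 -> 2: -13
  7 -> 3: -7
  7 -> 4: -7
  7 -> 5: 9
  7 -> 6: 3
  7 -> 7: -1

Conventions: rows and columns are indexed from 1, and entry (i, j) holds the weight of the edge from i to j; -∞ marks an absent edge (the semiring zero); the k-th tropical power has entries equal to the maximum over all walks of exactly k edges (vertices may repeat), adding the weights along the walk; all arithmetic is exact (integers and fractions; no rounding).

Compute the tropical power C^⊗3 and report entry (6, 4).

C^⊗2:
  [2, 12, -1, -4, 13, 13, 10]
  [10, 14, 11, -7, 10, 15, 12]
  [16, 14, 14, -1, 15, 5, 2]
  [-2, -7, -4, -7, 9, 3, -1]
  [3, 1, 4, -3, 14, 8, 11]
  [12, 7, 10, -3, 13, 8, 3]
  [5, 3, 6, -1, 16, 10, 13]
C^⊗3:
  [15, 19, 16, 3, 20, 20, 17]
  [20, 21, 18, 5, 21, 22, 19]
  [23, 21, 21, 6, 22, 22, 19]
  [5, 3, 6, -1, 16, 10, 13]
  [13, 8, 11, 4, 21, 15, 18]
  [19, 17, 17, 3, 20, 15, 17]
  [15, 10, 13, 6, 23, 17, 20]
Key observation: the optimum is the walk 6->7->5->4, with weight 4 + 9 + (-10) = 3.
Optimal value attained by: walk 6->7->5->4.
Answer: (C^⊗3)[6][4] = 3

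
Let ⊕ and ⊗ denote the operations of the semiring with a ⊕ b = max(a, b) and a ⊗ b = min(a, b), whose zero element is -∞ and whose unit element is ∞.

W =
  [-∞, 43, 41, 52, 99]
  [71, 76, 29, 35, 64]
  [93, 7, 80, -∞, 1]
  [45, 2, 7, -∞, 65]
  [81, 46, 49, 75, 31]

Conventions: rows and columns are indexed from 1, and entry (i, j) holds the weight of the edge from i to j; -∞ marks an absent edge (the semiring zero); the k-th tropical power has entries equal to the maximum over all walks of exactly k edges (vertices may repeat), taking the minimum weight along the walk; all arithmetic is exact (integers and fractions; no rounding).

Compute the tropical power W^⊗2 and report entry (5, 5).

W^⊗2:
  [81, 46, 49, 75, 52]
  [71, 76, 49, 64, 71]
  [80, 43, 80, 52, 93]
  [65, 46, 49, 65, 45]
  [49, 46, 49, 52, 81]
Key observation: the optimum is the walk 5->1->5, with weight 81 min 99 = 81.
Optimal value attained by: walk 5->1->5.
Answer: (W^⊗2)[5][5] = 81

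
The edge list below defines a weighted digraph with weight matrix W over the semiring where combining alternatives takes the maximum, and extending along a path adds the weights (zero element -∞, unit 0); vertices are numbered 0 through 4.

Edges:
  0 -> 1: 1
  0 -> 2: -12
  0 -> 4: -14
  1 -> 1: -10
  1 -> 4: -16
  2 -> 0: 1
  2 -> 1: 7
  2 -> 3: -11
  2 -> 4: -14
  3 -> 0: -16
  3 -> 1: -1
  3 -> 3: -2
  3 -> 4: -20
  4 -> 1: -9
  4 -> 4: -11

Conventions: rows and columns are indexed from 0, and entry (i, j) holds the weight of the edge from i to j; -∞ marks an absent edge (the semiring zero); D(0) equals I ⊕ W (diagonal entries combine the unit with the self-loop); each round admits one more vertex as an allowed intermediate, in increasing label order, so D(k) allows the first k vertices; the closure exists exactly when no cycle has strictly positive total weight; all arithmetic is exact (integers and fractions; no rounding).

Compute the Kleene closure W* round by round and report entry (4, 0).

D(0):
  [0, 1, -12, -∞, -14]
  [-∞, 0, -∞, -∞, -16]
  [1, 7, 0, -11, -14]
  [-16, -1, -∞, 0, -20]
  [-∞, -9, -∞, -∞, 0]
D(1):
  [0, 1, -12, -∞, -14]
  [-∞, 0, -∞, -∞, -16]
  [1, 7, 0, -11, -13]
  [-16, -1, -28, 0, -20]
  [-∞, -9, -∞, -∞, 0]
D(2):
  [0, 1, -12, -∞, -14]
  [-∞, 0, -∞, -∞, -16]
  [1, 7, 0, -11, -9]
  [-16, -1, -28, 0, -17]
  [-∞, -9, -∞, -∞, 0]
D(3):
  [0, 1, -12, -23, -14]
  [-∞, 0, -∞, -∞, -16]
  [1, 7, 0, -11, -9]
  [-16, -1, -28, 0, -17]
  [-∞, -9, -∞, -∞, 0]
D(4):
  [0, 1, -12, -23, -14]
  [-∞, 0, -∞, -∞, -16]
  [1, 7, 0, -11, -9]
  [-16, -1, -28, 0, -17]
  [-∞, -9, -∞, -∞, 0]
D(5):
  [0, 1, -12, -23, -14]
  [-∞, 0, -∞, -∞, -16]
  [1, 7, 0, -11, -9]
  [-16, -1, -28, 0, -17]
  [-∞, -9, -∞, -∞, 0]
Answer: W*[4][0] = -∞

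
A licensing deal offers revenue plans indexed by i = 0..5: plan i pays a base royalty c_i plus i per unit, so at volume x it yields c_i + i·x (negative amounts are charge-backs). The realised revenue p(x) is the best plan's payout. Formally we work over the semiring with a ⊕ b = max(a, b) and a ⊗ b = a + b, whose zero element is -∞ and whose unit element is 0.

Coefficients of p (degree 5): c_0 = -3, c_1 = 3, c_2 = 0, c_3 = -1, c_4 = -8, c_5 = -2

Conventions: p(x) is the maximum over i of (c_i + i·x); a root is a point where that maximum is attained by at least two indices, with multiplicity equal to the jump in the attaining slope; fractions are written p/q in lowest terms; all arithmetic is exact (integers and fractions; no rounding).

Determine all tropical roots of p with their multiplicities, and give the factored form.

hull edge (i=0, c=-3) to (i=1, c=3): slope 6, span 1
hull edge (i=1, c=3) to (i=5, c=-2): slope -5/4, span 4
Factored form: p(x) = -2 ⊗ (x ⊕ (-6)) ⊗ (x ⊕ 5/4) ⊗ (x ⊕ 5/4) ⊗ (x ⊕ 5/4) ⊗ (x ⊕ 5/4)
Answer: roots = -6 (mult 1), 5/4 (mult 4)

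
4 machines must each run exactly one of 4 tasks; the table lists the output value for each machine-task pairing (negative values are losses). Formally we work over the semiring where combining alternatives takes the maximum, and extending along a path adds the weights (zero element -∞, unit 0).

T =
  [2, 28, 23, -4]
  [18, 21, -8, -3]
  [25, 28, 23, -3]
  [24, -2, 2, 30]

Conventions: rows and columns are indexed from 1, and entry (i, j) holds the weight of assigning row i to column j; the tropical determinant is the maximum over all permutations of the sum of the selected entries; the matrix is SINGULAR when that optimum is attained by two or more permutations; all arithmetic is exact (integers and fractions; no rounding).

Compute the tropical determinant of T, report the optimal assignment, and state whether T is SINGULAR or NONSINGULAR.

σ = (1, 2, 3, 4): 2 + 21 + 23 + 30 = 76
σ = (1, 2, 4, 3): 2 + 21 + (-3) + 2 = 22
σ = (1, 3, 2, 4): 2 + (-8) + 28 + 30 = 52
σ = (1, 3, 4, 2): 2 + (-8) + (-3) + (-2) = -11
σ = (1, 4, 2, 3): 2 + (-3) + 28 + 2 = 29
σ = (1, 4, 3, 2): 2 + (-3) + 23 + (-2) = 20
σ = (2, 1, 3, 4): 28 + 18 + 23 + 30 = 99
σ = (2, 1, 4, 3): 28 + 18 + (-3) + 2 = 45
σ = (2, 3, 1, 4): 28 + (-8) + 25 + 30 = 75
σ = (2, 3, 4, 1): 28 + (-8) + (-3) + 24 = 41
σ = (2, 4, 1, 3): 28 + (-3) + 25 + 2 = 52
σ = (2, 4, 3, 1): 28 + (-3) + 23 + 24 = 72
σ = (3, 1, 2, 4): 23 + 18 + 28 + 30 = 99
σ = (3, 1, 4, 2): 23 + 18 + (-3) + (-2) = 36
σ = (3, 2, 1, 4): 23 + 21 + 25 + 30 = 99
σ = (3, 2, 4, 1): 23 + 21 + (-3) + 24 = 65
σ = (3, 4, 1, 2): 23 + (-3) + 25 + (-2) = 43
σ = (3, 4, 2, 1): 23 + (-3) + 28 + 24 = 72
σ = (4, 1, 2, 3): (-4) + 18 + 28 + 2 = 44
σ = (4, 1, 3, 2): (-4) + 18 + 23 + (-2) = 35
σ = (4, 2, 1, 3): (-4) + 21 + 25 + 2 = 44
σ = (4, 2, 3, 1): (-4) + 21 + 23 + 24 = 64
σ = (4, 3, 1, 2): (-4) + (-8) + 25 + (-2) = 11
σ = (4, 3, 2, 1): (-4) + (-8) + 28 + 24 = 40
Optimal value attained by: σ = (2, 1, 3, 4).
Answer: det⊕(T) = 99; verdict: SINGULAR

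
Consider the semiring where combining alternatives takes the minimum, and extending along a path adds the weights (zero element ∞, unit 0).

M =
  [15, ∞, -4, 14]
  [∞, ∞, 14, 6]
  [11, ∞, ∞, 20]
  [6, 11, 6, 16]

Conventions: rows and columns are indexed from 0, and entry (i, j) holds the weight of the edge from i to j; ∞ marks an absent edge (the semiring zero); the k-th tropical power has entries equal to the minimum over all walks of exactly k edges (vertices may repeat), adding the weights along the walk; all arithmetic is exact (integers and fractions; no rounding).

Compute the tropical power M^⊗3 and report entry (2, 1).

M^⊗2:
  [7, 25, 11, 16]
  [12, 17, 12, 22]
  [26, 31, 7, 25]
  [17, 27, 2, 17]
M^⊗3:
  [22, 27, 3, 21]
  [23, 33, 8, 23]
  [18, 36, 22, 27]
  [13, 28, 13, 22]
Key observation: the optimum is the walk 2->0->3->1, with weight 11 + 14 + 11 = 36.
Optimal value attained by: walk 2->0->3->1.
Answer: (M^⊗3)[2][1] = 36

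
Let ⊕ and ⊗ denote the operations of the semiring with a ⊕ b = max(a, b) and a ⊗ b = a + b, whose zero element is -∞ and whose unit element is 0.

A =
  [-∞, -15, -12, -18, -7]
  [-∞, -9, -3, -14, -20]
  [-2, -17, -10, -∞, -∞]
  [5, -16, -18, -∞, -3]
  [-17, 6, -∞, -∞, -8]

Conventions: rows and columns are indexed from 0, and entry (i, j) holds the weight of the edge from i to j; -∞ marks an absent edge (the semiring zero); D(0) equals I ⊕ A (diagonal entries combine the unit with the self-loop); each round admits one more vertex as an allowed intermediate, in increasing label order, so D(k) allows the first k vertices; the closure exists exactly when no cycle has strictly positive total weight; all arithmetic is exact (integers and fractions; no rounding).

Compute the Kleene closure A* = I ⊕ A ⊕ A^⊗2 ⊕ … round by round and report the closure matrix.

D(0):
  [0, -15, -12, -18, -7]
  [-∞, 0, -3, -14, -20]
  [-2, -17, 0, -∞, -∞]
  [5, -16, -18, 0, -3]
  [-17, 6, -∞, -∞, 0]
D(1):
  [0, -15, -12, -18, -7]
  [-∞, 0, -3, -14, -20]
  [-2, -17, 0, -20, -9]
  [5, -10, -7, 0, -2]
  [-17, 6, -29, -35, 0]
D(2):
  [0, -15, -12, -18, -7]
  [-∞, 0, -3, -14, -20]
  [-2, -17, 0, -20, -9]
  [5, -10, -7, 0, -2]
  [-17, 6, 3, -8, 0]
D(3):
  [0, -15, -12, -18, -7]
  [-5, 0, -3, -14, -12]
  [-2, -17, 0, -20, -9]
  [5, -10, -7, 0, -2]
  [1, 6, 3, -8, 0]
D(4):
  [0, -15, -12, -18, -7]
  [-5, 0, -3, -14, -12]
  [-2, -17, 0, -20, -9]
  [5, -10, -7, 0, -2]
  [1, 6, 3, -8, 0]
D(5):
  [0, -1, -4, -15, -7]
  [-5, 0, -3, -14, -12]
  [-2, -3, 0, -17, -9]
  [5, 4, 1, 0, -2]
  [1, 6, 3, -8, 0]
Answer: A* = [[0, -1, -4, -15, -7], [-5, 0, -3, -14, -12], [-2, -3, 0, -17, -9], [5, 4, 1, 0, -2], [1, 6, 3, -8, 0]]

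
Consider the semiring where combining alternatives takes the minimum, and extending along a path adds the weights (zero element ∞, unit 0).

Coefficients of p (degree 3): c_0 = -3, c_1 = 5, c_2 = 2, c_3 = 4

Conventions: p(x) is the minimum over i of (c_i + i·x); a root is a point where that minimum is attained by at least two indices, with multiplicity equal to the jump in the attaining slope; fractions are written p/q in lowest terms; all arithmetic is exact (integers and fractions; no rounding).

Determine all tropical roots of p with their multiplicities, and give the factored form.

hull edge (i=0, c=-3) to (i=3, c=4): slope 7/3, span 3
Factored form: p(x) = 4 ⊗ (x ⊕ (-7/3)) ⊗ (x ⊕ (-7/3)) ⊗ (x ⊕ (-7/3))
Answer: roots = -7/3 (mult 3)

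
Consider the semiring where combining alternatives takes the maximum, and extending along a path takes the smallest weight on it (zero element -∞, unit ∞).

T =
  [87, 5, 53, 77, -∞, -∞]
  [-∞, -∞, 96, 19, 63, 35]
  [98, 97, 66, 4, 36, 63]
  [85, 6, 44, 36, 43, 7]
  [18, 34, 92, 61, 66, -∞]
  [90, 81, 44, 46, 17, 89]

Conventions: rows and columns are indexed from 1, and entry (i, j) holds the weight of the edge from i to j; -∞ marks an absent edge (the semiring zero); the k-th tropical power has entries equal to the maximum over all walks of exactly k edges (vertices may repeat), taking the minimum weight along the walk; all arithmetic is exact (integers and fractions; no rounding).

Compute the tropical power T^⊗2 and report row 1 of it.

T^⊗2:
  [87, 53, 53, 77, 43, 53]
  [96, 96, 66, 61, 63, 63]
  [87, 66, 96, 77, 63, 63]
  [85, 44, 53, 77, 43, 44]
  [92, 92, 66, 61, 66, 63]
  [89, 81, 81, 77, 63, 89]
Answer: row 1 of T^⊗2 = [87, 53, 53, 77, 43, 53]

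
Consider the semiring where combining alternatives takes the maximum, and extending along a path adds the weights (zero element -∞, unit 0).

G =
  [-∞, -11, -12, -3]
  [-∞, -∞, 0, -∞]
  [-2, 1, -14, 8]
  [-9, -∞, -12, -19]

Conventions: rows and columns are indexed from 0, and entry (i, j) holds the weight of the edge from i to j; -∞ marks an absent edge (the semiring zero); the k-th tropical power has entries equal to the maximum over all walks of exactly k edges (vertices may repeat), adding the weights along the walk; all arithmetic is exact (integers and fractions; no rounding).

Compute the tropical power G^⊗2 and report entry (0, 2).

G^⊗2:
  [-12, -11, -11, -4]
  [-2, 1, -14, 8]
  [-1, -13, 1, -5]
  [-14, -11, -21, -4]
Key observation: the optimum is the walk 0->1->2, with weight (-11) + 0 = -11.
Optimal value attained by: walk 0->1->2.
Answer: (G^⊗2)[0][2] = -11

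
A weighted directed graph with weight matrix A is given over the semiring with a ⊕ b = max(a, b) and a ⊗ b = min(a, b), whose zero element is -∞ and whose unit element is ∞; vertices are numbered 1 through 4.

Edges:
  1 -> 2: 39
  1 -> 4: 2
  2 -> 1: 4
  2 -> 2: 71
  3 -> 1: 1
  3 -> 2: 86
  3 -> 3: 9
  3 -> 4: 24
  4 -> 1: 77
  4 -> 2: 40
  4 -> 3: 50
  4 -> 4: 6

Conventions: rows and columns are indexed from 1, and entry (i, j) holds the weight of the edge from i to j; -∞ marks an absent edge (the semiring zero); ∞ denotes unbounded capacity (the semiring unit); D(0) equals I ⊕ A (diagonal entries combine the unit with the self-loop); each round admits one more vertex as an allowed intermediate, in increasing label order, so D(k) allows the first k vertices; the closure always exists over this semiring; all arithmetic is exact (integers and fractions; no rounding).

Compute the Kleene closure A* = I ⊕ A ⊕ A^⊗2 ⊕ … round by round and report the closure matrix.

D(0):
  [∞, 39, -∞, 2]
  [4, ∞, -∞, -∞]
  [1, 86, ∞, 24]
  [77, 40, 50, ∞]
D(1):
  [∞, 39, -∞, 2]
  [4, ∞, -∞, 2]
  [1, 86, ∞, 24]
  [77, 40, 50, ∞]
D(2):
  [∞, 39, -∞, 2]
  [4, ∞, -∞, 2]
  [4, 86, ∞, 24]
  [77, 40, 50, ∞]
D(3):
  [∞, 39, -∞, 2]
  [4, ∞, -∞, 2]
  [4, 86, ∞, 24]
  [77, 50, 50, ∞]
D(4):
  [∞, 39, 2, 2]
  [4, ∞, 2, 2]
  [24, 86, ∞, 24]
  [77, 50, 50, ∞]
Answer: A* = [[∞, 39, 2, 2], [4, ∞, 2, 2], [24, 86, ∞, 24], [77, 50, 50, ∞]]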